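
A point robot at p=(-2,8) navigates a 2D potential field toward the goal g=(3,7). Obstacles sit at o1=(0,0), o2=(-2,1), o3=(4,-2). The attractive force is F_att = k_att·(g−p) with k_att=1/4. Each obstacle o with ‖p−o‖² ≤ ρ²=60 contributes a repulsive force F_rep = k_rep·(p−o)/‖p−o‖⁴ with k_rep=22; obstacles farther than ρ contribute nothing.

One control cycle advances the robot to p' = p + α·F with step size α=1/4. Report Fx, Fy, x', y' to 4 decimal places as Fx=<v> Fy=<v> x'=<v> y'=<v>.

F_att = 1/4·(g−p) = 1/4·(5,-1) = (1.2500,-0.2500)
o1: d²=68 > ρ²=60 → inactive
o2: d²=49 ≤ ρ²=60; F_rep = 22·(0,7)/49² = (0.0000,0.0641)
o3: d²=136 > ρ²=60 → inactive
F = F_att + ΣF_rep = (1.2500,-0.1859)
p' = p + 1/4·F = (-1.6875,7.9535)

Fx=1.2500 Fy=-0.1859 x'=-1.6875 y'=7.9535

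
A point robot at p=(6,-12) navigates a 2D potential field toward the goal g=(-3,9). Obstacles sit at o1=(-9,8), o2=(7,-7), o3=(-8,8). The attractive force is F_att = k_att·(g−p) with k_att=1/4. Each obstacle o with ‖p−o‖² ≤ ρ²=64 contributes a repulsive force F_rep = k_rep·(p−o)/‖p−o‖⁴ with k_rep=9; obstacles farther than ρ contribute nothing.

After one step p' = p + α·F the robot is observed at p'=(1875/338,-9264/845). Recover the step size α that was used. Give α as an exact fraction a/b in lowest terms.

F_att = 1/4·(g−p) = 1/4·(-9,21) = (-2.2500,5.2500)
o1: d²=625 > ρ²=64 → inactive
o2: d²=26 ≤ ρ²=64; F_rep = 9·(-1,-5)/26² = (-0.0133,-0.0666)
o3: d²=596 > ρ²=64 → inactive
F = F_att + ΣF_rep = (-2.2633,5.1834)
Δp = p'−p = (-0.4527,1.0367); α = Δx/Fx = (-153/338) / (-765/338) = 1/5
check: Δy/Fy = (876/845) / (876/169) = 1/5 ✓

α = 1/5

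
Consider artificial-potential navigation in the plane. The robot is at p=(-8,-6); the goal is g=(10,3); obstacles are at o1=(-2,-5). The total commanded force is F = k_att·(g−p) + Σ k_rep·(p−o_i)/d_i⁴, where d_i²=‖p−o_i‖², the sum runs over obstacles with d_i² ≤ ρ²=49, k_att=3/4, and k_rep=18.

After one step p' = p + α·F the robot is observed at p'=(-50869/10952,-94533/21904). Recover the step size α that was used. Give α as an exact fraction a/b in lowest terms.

F_att = 3/4·(g−p) = 3/4·(18,9) = (13.5000,6.7500)
o1: d²=37 ≤ ρ²=49; F_rep = 18·(-6,-1)/37² = (-0.0789,-0.0131)
F = F_att + ΣF_rep = (13.4211,6.7369)
Δp = p'−p = (3.3553,1.6842); α = Δx/Fx = (36747/10952) / (36747/2738) = 1/4
check: Δy/Fy = (36891/21904) / (36891/5476) = 1/4 ✓

α = 1/4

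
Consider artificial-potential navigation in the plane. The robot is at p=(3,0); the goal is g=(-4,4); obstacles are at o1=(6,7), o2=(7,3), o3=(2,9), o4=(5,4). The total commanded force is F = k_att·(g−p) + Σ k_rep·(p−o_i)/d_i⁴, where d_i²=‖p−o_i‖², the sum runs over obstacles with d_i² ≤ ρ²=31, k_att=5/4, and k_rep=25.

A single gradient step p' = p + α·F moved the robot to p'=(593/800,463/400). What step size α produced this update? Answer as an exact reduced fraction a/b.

F_att = 5/4·(g−p) = 5/4·(-7,4) = (-8.7500,5.0000)
o1: d²=58 > ρ²=31 → inactive
o2: d²=25 ≤ ρ²=31; F_rep = 25·(-4,-3)/25² = (-0.1600,-0.1200)
o3: d²=82 > ρ²=31 → inactive
o4: d²=20 ≤ ρ²=31; F_rep = 25·(-2,-4)/20² = (-0.1250,-0.2500)
F = F_att + ΣF_rep = (-9.0350,4.6300)
Δp = p'−p = (-2.2588,1.1575); α = Δx/Fx = (-1807/800) / (-1807/200) = 1/4
check: Δy/Fy = (463/400) / (463/100) = 1/4 ✓

α = 1/4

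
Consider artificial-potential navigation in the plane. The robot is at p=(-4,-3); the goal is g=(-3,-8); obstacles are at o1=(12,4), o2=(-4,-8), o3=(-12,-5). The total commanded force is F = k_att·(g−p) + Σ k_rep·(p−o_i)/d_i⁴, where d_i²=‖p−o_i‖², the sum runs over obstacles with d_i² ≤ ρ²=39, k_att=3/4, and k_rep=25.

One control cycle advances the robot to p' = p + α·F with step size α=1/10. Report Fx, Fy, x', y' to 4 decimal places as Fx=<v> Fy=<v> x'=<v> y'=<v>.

Fx=0.7500 Fy=-3.5500 x'=-3.9250 y'=-3.3550

F_att = 3/4·(g−p) = 3/4·(1,-5) = (0.7500,-3.7500)
o1: d²=305 > ρ²=39 → inactive
o2: d²=25 ≤ ρ²=39; F_rep = 25·(0,5)/25² = (0.0000,0.2000)
o3: d²=68 > ρ²=39 → inactive
F = F_att + ΣF_rep = (0.7500,-3.5500)
p' = p + 1/10·F = (-3.9250,-3.3550)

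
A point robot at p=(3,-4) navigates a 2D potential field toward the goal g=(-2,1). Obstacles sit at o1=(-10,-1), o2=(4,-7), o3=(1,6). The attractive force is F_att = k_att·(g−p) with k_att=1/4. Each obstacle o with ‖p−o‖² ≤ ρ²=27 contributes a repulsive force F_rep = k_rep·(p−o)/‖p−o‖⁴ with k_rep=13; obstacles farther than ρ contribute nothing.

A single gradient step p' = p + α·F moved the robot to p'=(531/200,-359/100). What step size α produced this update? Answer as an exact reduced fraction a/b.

F_att = 1/4·(g−p) = 1/4·(-5,5) = (-1.2500,1.2500)
o1: d²=178 > ρ²=27 → inactive
o2: d²=10 ≤ ρ²=27; F_rep = 13·(-1,3)/10² = (-0.1300,0.3900)
o3: d²=104 > ρ²=27 → inactive
F = F_att + ΣF_rep = (-1.3800,1.6400)
Δp = p'−p = (-0.3450,0.4100); α = Δx/Fx = (-69/200) / (-69/50) = 1/4
check: Δy/Fy = (41/100) / (41/25) = 1/4 ✓

α = 1/4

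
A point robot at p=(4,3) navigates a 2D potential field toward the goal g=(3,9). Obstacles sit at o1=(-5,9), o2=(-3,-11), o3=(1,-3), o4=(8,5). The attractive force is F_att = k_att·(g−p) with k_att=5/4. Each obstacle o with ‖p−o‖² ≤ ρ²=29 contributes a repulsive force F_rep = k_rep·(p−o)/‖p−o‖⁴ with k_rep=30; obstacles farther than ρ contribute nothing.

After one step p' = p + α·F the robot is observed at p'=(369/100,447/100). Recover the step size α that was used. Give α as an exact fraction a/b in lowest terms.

α = 1/5

F_att = 5/4·(g−p) = 5/4·(-1,6) = (-1.2500,7.5000)
o1: d²=117 > ρ²=29 → inactive
o2: d²=245 > ρ²=29 → inactive
o3: d²=45 > ρ²=29 → inactive
o4: d²=20 ≤ ρ²=29; F_rep = 30·(-4,-2)/20² = (-0.3000,-0.1500)
F = F_att + ΣF_rep = (-1.5500,7.3500)
Δp = p'−p = (-0.3100,1.4700); α = Δx/Fx = (-31/100) / (-31/20) = 1/5
check: Δy/Fy = (147/100) / (147/20) = 1/5 ✓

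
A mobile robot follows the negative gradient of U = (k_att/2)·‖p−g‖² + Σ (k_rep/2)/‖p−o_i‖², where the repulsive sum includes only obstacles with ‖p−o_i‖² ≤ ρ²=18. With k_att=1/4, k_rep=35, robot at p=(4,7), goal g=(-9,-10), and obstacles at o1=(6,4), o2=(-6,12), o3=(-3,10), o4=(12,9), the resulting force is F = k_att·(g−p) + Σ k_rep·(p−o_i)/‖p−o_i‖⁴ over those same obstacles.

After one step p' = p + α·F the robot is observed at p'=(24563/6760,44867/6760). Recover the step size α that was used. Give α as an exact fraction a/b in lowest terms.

F_att = 1/4·(g−p) = 1/4·(-13,-17) = (-3.2500,-4.2500)
o1: d²=13 ≤ ρ²=18; F_rep = 35·(-2,3)/13² = (-0.4142,0.6213)
o2: d²=125 > ρ²=18 → inactive
o3: d²=58 > ρ²=18 → inactive
o4: d²=68 > ρ²=18 → inactive
F = F_att + ΣF_rep = (-3.6642,-3.6287)
Δp = p'−p = (-0.3664,-0.3629); α = Δx/Fx = (-2477/6760) / (-2477/676) = 1/10
check: Δy/Fy = (-2453/6760) / (-2453/676) = 1/10 ✓

α = 1/10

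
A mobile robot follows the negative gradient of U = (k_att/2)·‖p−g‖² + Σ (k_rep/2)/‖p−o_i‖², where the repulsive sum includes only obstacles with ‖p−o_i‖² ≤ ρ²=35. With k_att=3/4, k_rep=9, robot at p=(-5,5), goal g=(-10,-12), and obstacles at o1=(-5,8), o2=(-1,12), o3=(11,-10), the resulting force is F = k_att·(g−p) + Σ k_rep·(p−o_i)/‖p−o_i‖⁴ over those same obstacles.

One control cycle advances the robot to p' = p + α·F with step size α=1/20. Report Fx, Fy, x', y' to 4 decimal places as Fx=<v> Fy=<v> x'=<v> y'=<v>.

F_att = 3/4·(g−p) = 3/4·(-5,-17) = (-3.7500,-12.7500)
o1: d²=9 ≤ ρ²=35; F_rep = 9·(0,-3)/9² = (0.0000,-0.3333)
o2: d²=65 > ρ²=35 → inactive
o3: d²=481 > ρ²=35 → inactive
F = F_att + ΣF_rep = (-3.7500,-13.0833)
p' = p + 1/20·F = (-5.1875,4.3458)

Fx=-3.7500 Fy=-13.0833 x'=-5.1875 y'=4.3458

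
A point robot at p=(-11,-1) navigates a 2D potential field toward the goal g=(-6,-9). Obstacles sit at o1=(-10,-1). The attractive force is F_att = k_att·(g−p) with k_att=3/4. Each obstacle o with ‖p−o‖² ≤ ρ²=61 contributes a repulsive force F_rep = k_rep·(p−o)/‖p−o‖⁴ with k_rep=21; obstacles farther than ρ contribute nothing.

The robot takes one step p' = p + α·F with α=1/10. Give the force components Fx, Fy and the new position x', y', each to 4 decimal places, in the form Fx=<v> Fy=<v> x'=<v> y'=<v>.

F_att = 3/4·(g−p) = 3/4·(5,-8) = (3.7500,-6.0000)
o1: d²=1 ≤ ρ²=61; F_rep = 21·(-1,0)/1² = (-21.0000,0.0000)
F = F_att + ΣF_rep = (-17.2500,-6.0000)
p' = p + 1/10·F = (-12.7250,-1.6000)

Fx=-17.2500 Fy=-6.0000 x'=-12.7250 y'=-1.6000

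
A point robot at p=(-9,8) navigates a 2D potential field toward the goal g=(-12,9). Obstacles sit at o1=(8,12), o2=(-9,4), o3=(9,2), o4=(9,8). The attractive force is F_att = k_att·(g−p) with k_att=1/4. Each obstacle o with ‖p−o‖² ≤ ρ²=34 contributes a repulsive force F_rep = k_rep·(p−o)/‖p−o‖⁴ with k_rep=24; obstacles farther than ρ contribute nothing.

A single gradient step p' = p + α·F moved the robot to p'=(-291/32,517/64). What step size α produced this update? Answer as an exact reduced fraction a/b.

α = 1/8

F_att = 1/4·(g−p) = 1/4·(-3,1) = (-0.7500,0.2500)
o1: d²=305 > ρ²=34 → inactive
o2: d²=16 ≤ ρ²=34; F_rep = 24·(0,4)/16² = (0.0000,0.3750)
o3: d²=360 > ρ²=34 → inactive
o4: d²=324 > ρ²=34 → inactive
F = F_att + ΣF_rep = (-0.7500,0.6250)
Δp = p'−p = (-0.0938,0.0781); α = Δx/Fx = (-3/32) / (-3/4) = 1/8
check: Δy/Fy = (5/64) / (5/8) = 1/8 ✓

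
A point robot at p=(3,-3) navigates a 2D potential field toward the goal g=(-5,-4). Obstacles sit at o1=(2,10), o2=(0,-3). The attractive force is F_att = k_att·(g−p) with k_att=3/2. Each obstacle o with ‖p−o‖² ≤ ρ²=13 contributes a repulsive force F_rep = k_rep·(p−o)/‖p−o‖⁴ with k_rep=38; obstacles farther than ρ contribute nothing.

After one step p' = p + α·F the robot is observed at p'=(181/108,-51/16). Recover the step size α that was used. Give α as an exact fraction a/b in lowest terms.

α = 1/8

F_att = 3/2·(g−p) = 3/2·(-8,-1) = (-12.0000,-1.5000)
o1: d²=170 > ρ²=13 → inactive
o2: d²=9 ≤ ρ²=13; F_rep = 38·(3,0)/9² = (1.4074,0.0000)
F = F_att + ΣF_rep = (-10.5926,-1.5000)
Δp = p'−p = (-1.3241,-0.1875); α = Δx/Fx = (-143/108) / (-286/27) = 1/8
check: Δy/Fy = (-3/16) / (-3/2) = 1/8 ✓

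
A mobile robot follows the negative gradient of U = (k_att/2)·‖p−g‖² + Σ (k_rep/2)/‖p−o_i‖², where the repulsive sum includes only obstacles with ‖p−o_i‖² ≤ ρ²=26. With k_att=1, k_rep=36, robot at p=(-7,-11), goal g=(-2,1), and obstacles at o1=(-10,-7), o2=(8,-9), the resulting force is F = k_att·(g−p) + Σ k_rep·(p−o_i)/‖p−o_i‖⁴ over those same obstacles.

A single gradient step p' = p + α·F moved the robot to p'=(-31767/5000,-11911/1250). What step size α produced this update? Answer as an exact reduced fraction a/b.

α = 1/8

F_att = 1·(g−p) = 1·(5,12) = (5.0000,12.0000)
o1: d²=25 ≤ ρ²=26; F_rep = 36·(3,-4)/25² = (0.1728,-0.2304)
o2: d²=229 > ρ²=26 → inactive
F = F_att + ΣF_rep = (5.1728,11.7696)
Δp = p'−p = (0.6466,1.4712); α = Δx/Fx = (3233/5000) / (3233/625) = 1/8
check: Δy/Fy = (1839/1250) / (7356/625) = 1/8 ✓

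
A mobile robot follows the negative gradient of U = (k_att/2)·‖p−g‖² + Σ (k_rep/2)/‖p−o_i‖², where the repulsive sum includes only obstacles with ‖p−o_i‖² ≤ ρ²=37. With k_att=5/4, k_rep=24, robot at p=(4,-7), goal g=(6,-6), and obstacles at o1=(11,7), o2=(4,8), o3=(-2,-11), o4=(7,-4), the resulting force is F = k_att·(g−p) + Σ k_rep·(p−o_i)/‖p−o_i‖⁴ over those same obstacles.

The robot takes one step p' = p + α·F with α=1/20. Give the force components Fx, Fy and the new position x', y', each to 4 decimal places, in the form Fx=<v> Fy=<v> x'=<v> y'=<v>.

Fx=2.2778 Fy=1.0278 x'=4.1139 y'=-6.9486

F_att = 5/4·(g−p) = 5/4·(2,1) = (2.5000,1.2500)
o1: d²=245 > ρ²=37 → inactive
o2: d²=225 > ρ²=37 → inactive
o3: d²=52 > ρ²=37 → inactive
o4: d²=18 ≤ ρ²=37; F_rep = 24·(-3,-3)/18² = (-0.2222,-0.2222)
F = F_att + ΣF_rep = (2.2778,1.0278)
p' = p + 1/20·F = (4.1139,-6.9486)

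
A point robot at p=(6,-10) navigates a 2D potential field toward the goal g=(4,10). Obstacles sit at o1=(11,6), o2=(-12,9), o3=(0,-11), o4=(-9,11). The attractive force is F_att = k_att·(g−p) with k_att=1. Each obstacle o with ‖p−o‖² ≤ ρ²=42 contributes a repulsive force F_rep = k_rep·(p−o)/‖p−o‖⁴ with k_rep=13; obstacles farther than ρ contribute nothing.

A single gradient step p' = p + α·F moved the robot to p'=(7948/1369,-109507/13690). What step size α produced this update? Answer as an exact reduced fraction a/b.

α = 1/10

F_att = 1·(g−p) = 1·(-2,20) = (-2.0000,20.0000)
o1: d²=281 > ρ²=42 → inactive
o2: d²=685 > ρ²=42 → inactive
o3: d²=37 ≤ ρ²=42; F_rep = 13·(6,1)/37² = (0.0570,0.0095)
o4: d²=666 > ρ²=42 → inactive
F = F_att + ΣF_rep = (-1.9430,20.0095)
Δp = p'−p = (-0.1943,2.0009); α = Δx/Fx = (-266/1369) / (-2660/1369) = 1/10
check: Δy/Fy = (27393/13690) / (27393/1369) = 1/10 ✓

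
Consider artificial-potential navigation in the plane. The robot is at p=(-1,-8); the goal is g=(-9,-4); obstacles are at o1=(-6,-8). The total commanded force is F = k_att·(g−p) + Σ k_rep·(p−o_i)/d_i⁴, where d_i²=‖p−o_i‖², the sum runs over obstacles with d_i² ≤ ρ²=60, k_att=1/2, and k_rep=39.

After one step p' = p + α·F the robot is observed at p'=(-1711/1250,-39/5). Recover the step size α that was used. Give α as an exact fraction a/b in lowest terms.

α = 1/10

F_att = 1/2·(g−p) = 1/2·(-8,4) = (-4.0000,2.0000)
o1: d²=25 ≤ ρ²=60; F_rep = 39·(5,0)/25² = (0.3120,0.0000)
F = F_att + ΣF_rep = (-3.6880,2.0000)
Δp = p'−p = (-0.3688,0.2000); α = Δx/Fx = (-461/1250) / (-461/125) = 1/10
check: Δy/Fy = (1/5) / (2) = 1/10 ✓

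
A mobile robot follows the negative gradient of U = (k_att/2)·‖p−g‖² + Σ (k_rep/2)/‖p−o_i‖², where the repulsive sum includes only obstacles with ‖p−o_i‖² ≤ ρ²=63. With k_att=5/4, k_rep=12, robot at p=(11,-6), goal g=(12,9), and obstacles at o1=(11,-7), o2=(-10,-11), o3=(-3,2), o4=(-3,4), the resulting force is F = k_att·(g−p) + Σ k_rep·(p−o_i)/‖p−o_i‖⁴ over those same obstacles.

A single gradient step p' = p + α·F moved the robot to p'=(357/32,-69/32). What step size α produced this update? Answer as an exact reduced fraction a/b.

α = 1/8

F_att = 5/4·(g−p) = 5/4·(1,15) = (1.2500,18.7500)
o1: d²=1 ≤ ρ²=63; F_rep = 12·(0,1)/1² = (0.0000,12.0000)
o2: d²=466 > ρ²=63 → inactive
o3: d²=260 > ρ²=63 → inactive
o4: d²=296 > ρ²=63 → inactive
F = F_att + ΣF_rep = (1.2500,30.7500)
Δp = p'−p = (0.1562,3.8438); α = Δx/Fx = (5/32) / (5/4) = 1/8
check: Δy/Fy = (123/32) / (123/4) = 1/8 ✓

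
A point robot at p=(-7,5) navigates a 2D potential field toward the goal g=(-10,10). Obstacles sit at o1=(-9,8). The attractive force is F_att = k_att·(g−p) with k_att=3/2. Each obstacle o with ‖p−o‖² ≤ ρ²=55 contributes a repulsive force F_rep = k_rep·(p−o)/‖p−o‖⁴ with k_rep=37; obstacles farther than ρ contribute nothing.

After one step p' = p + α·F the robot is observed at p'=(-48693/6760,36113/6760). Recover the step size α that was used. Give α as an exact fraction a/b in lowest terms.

F_att = 3/2·(g−p) = 3/2·(-3,5) = (-4.5000,7.5000)
o1: d²=13 ≤ ρ²=55; F_rep = 37·(2,-3)/13² = (0.4379,-0.6568)
F = F_att + ΣF_rep = (-4.0621,6.8432)
Δp = p'−p = (-0.2031,0.3422); α = Δx/Fx = (-1373/6760) / (-1373/338) = 1/20
check: Δy/Fy = (2313/6760) / (2313/338) = 1/20 ✓

α = 1/20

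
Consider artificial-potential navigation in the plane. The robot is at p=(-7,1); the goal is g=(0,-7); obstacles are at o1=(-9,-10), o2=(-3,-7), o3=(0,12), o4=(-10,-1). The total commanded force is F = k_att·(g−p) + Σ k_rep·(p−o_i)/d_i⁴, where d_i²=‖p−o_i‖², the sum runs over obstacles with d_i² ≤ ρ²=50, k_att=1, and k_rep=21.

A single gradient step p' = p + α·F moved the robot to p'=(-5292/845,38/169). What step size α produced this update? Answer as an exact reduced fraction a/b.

α = 1/10

F_att = 1·(g−p) = 1·(7,-8) = (7.0000,-8.0000)
o1: d²=125 > ρ²=50 → inactive
o2: d²=80 > ρ²=50 → inactive
o3: d²=170 > ρ²=50 → inactive
o4: d²=13 ≤ ρ²=50; F_rep = 21·(3,2)/13² = (0.3728,0.2485)
F = F_att + ΣF_rep = (7.3728,-7.7515)
Δp = p'−p = (0.7373,-0.7751); α = Δx/Fx = (623/845) / (1246/169) = 1/10
check: Δy/Fy = (-131/169) / (-1310/169) = 1/10 ✓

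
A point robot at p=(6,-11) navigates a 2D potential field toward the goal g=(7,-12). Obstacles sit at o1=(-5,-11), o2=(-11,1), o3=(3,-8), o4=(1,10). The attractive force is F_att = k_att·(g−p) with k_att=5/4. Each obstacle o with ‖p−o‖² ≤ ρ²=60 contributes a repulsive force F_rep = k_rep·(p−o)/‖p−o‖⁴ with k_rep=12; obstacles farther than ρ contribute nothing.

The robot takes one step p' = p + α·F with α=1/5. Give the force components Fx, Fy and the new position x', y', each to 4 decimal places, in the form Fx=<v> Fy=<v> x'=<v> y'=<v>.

F_att = 5/4·(g−p) = 5/4·(1,-1) = (1.2500,-1.2500)
o1: d²=121 > ρ²=60 → inactive
o2: d²=433 > ρ²=60 → inactive
o3: d²=18 ≤ ρ²=60; F_rep = 12·(3,-3)/18² = (0.1111,-0.1111)
o4: d²=466 > ρ²=60 → inactive
F = F_att + ΣF_rep = (1.3611,-1.3611)
p' = p + 1/5·F = (6.2722,-11.2722)

Fx=1.3611 Fy=-1.3611 x'=6.2722 y'=-11.2722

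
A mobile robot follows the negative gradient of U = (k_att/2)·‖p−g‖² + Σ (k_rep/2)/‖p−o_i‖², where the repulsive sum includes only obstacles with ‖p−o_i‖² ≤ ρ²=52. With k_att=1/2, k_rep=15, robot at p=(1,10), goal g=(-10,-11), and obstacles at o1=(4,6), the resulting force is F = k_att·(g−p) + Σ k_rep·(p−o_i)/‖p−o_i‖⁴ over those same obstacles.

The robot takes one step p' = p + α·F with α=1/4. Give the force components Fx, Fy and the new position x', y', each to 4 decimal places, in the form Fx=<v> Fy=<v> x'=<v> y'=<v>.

F_att = 1/2·(g−p) = 1/2·(-11,-21) = (-5.5000,-10.5000)
o1: d²=25 ≤ ρ²=52; F_rep = 15·(-3,4)/25² = (-0.0720,0.0960)
F = F_att + ΣF_rep = (-5.5720,-10.4040)
p' = p + 1/4·F = (-0.3930,7.3990)

Fx=-5.5720 Fy=-10.4040 x'=-0.3930 y'=7.3990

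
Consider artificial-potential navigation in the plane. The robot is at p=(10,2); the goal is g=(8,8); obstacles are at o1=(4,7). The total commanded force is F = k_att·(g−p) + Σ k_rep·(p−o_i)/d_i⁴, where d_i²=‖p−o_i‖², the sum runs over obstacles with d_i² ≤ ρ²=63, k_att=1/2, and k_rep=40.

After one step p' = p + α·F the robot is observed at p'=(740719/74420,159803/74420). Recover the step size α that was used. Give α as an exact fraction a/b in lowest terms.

α = 1/20

F_att = 1/2·(g−p) = 1/2·(-2,6) = (-1.0000,3.0000)
o1: d²=61 ≤ ρ²=63; F_rep = 40·(6,-5)/61² = (0.0645,-0.0537)
F = F_att + ΣF_rep = (-0.9355,2.9463)
Δp = p'−p = (-0.0468,0.1473); α = Δx/Fx = (-3481/74420) / (-3481/3721) = 1/20
check: Δy/Fy = (10963/74420) / (10963/3721) = 1/20 ✓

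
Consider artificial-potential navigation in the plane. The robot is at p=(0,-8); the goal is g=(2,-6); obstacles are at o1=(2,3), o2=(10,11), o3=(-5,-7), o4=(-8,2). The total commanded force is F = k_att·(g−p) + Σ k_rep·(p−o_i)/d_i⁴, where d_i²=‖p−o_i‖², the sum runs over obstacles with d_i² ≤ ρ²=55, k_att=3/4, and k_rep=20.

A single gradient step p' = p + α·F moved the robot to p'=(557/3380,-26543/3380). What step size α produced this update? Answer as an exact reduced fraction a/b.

α = 1/10

F_att = 3/4·(g−p) = 3/4·(2,2) = (1.5000,1.5000)
o1: d²=125 > ρ²=55 → inactive
o2: d²=461 > ρ²=55 → inactive
o3: d²=26 ≤ ρ²=55; F_rep = 20·(5,-1)/26² = (0.1479,-0.0296)
o4: d²=164 > ρ²=55 → inactive
F = F_att + ΣF_rep = (1.6479,1.4704)
Δp = p'−p = (0.1648,0.1470); α = Δx/Fx = (557/3380) / (557/338) = 1/10
check: Δy/Fy = (497/3380) / (497/338) = 1/10 ✓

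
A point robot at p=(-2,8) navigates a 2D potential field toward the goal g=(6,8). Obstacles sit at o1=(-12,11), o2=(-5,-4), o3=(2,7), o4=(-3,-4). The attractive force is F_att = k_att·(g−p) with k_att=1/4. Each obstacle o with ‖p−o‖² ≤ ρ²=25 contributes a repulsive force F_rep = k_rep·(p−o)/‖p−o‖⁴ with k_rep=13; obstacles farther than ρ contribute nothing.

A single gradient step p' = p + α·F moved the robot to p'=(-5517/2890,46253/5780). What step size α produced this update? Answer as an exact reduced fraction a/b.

F_att = 1/4·(g−p) = 1/4·(8,0) = (2.0000,0.0000)
o1: d²=109 > ρ²=25 → inactive
o2: d²=153 > ρ²=25 → inactive
o3: d²=17 ≤ ρ²=25; F_rep = 13·(-4,1)/17² = (-0.1799,0.0450)
o4: d²=145 > ρ²=25 → inactive
F = F_att + ΣF_rep = (1.8201,0.0450)
Δp = p'−p = (0.0910,0.0022); α = Δx/Fx = (263/2890) / (526/289) = 1/20
check: Δy/Fy = (13/5780) / (13/289) = 1/20 ✓

α = 1/20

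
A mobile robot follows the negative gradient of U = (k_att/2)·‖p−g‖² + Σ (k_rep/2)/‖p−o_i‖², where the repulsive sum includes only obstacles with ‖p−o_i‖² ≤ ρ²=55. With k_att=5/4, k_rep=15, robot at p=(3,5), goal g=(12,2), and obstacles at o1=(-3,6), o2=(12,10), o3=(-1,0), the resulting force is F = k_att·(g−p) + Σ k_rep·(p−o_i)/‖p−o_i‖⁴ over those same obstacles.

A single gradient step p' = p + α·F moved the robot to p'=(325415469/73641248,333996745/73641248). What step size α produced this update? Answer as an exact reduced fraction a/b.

F_att = 5/4·(g−p) = 5/4·(9,-3) = (11.2500,-3.7500)
o1: d²=37 ≤ ρ²=55; F_rep = 15·(6,-1)/37² = (0.0657,-0.0110)
o2: d²=106 > ρ²=55 → inactive
o3: d²=41 ≤ ρ²=55; F_rep = 15·(4,5)/41² = (0.0357,0.0446)
F = F_att + ΣF_rep = (11.3514,-3.7163)
Δp = p'−p = (1.4189,-0.4645); α = Δx/Fx = (104491725/73641248) / (104491725/9205156) = 1/8
check: Δy/Fy = (-34209495/73641248) / (-34209495/9205156) = 1/8 ✓

α = 1/8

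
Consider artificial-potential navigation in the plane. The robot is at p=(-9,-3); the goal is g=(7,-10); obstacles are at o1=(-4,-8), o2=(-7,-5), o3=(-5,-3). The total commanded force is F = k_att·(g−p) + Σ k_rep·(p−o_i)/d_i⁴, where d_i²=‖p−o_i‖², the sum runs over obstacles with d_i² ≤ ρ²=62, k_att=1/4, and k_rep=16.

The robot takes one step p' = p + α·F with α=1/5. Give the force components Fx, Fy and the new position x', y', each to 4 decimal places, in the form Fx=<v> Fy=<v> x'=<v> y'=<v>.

F_att = 1/4·(g−p) = 1/4·(16,-7) = (4.0000,-1.7500)
o1: d²=50 ≤ ρ²=62; F_rep = 16·(-5,5)/50² = (-0.0320,0.0320)
o2: d²=8 ≤ ρ²=62; F_rep = 16·(-2,2)/8² = (-0.5000,0.5000)
o3: d²=16 ≤ ρ²=62; F_rep = 16·(-4,0)/16² = (-0.2500,0.0000)
F = F_att + ΣF_rep = (3.2180,-1.2180)
p' = p + 1/5·F = (-8.3564,-3.2436)

Fx=3.2180 Fy=-1.2180 x'=-8.3564 y'=-3.2436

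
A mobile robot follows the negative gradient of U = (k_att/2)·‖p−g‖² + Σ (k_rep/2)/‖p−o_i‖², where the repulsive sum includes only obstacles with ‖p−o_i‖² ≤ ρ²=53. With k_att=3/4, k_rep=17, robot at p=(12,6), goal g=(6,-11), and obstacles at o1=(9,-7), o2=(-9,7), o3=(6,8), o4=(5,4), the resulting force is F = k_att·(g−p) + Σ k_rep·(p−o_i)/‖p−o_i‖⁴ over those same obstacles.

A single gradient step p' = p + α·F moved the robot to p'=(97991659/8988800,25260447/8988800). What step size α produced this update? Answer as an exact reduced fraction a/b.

F_att = 3/4·(g−p) = 3/4·(-6,-17) = (-4.5000,-12.7500)
o1: d²=178 > ρ²=53 → inactive
o2: d²=442 > ρ²=53 → inactive
o3: d²=40 ≤ ρ²=53; F_rep = 17·(6,-2)/40² = (0.0638,-0.0213)
o4: d²=53 ≤ ρ²=53; F_rep = 17·(7,2)/53² = (0.0424,0.0121)
F = F_att + ΣF_rep = (-4.3939,-12.7591)
Δp = p'−p = (-1.0985,-3.1898); α = Δx/Fx = (-9873941/8988800) / (-9873941/2247200) = 1/4
check: Δy/Fy = (-28672353/8988800) / (-28672353/2247200) = 1/4 ✓

α = 1/4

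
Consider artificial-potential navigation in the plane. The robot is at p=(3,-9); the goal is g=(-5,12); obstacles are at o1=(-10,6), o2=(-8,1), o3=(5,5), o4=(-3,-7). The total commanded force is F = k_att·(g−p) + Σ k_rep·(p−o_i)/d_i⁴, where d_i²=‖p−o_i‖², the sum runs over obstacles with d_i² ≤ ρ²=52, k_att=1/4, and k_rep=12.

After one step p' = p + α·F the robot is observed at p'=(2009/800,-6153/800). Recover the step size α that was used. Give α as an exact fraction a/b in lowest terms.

F_att = 1/4·(g−p) = 1/4·(-8,21) = (-2.0000,5.2500)
o1: d²=394 > ρ²=52 → inactive
o2: d²=221 > ρ²=52 → inactive
o3: d²=200 > ρ²=52 → inactive
o4: d²=40 ≤ ρ²=52; F_rep = 12·(6,-2)/40² = (0.0450,-0.0150)
F = F_att + ΣF_rep = (-1.9550,5.2350)
Δp = p'−p = (-0.4888,1.3088); α = Δx/Fx = (-391/800) / (-391/200) = 1/4
check: Δy/Fy = (1047/800) / (1047/200) = 1/4 ✓

α = 1/4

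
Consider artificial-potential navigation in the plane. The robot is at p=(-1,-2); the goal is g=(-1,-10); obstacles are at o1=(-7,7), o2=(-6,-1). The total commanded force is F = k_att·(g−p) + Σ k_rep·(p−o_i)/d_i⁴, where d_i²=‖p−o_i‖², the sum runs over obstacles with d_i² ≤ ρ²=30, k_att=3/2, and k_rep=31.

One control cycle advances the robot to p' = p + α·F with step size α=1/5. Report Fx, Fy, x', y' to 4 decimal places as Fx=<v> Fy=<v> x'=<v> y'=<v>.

F_att = 3/2·(g−p) = 3/2·(0,-8) = (0.0000,-12.0000)
o1: d²=117 > ρ²=30 → inactive
o2: d²=26 ≤ ρ²=30; F_rep = 31·(5,-1)/26² = (0.2293,-0.0459)
F = F_att + ΣF_rep = (0.2293,-12.0459)
p' = p + 1/5·F = (-0.9541,-4.4092)

Fx=0.2293 Fy=-12.0459 x'=-0.9541 y'=-4.4092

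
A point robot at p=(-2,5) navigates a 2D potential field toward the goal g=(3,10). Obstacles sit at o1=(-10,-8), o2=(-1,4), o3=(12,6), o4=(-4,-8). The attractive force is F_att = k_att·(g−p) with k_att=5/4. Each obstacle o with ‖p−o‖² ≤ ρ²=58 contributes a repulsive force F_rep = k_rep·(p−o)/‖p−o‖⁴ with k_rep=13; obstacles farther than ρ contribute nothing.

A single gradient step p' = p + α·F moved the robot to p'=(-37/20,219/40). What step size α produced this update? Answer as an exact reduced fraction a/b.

F_att = 5/4·(g−p) = 5/4·(5,5) = (6.2500,6.2500)
o1: d²=233 > ρ²=58 → inactive
o2: d²=2 ≤ ρ²=58; F_rep = 13·(-1,1)/2² = (-3.2500,3.2500)
o3: d²=197 > ρ²=58 → inactive
o4: d²=173 > ρ²=58 → inactive
F = F_att + ΣF_rep = (3.0000,9.5000)
Δp = p'−p = (0.1500,0.4750); α = Δx/Fx = (3/20) / (3) = 1/20
check: Δy/Fy = (19/40) / (19/2) = 1/20 ✓

α = 1/20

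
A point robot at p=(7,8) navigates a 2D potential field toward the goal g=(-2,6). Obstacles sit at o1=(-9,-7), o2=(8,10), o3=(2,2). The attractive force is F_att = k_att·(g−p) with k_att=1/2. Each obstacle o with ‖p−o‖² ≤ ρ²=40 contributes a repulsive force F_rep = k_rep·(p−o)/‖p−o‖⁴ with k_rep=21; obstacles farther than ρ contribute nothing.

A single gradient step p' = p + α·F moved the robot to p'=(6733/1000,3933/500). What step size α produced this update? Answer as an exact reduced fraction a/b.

F_att = 1/2·(g−p) = 1/2·(-9,-2) = (-4.5000,-1.0000)
o1: d²=481 > ρ²=40 → inactive
o2: d²=5 ≤ ρ²=40; F_rep = 21·(-1,-2)/5² = (-0.8400,-1.6800)
o3: d²=61 > ρ²=40 → inactive
F = F_att + ΣF_rep = (-5.3400,-2.6800)
Δp = p'−p = (-0.2670,-0.1340); α = Δx/Fx = (-267/1000) / (-267/50) = 1/20
check: Δy/Fy = (-67/500) / (-67/25) = 1/20 ✓

α = 1/20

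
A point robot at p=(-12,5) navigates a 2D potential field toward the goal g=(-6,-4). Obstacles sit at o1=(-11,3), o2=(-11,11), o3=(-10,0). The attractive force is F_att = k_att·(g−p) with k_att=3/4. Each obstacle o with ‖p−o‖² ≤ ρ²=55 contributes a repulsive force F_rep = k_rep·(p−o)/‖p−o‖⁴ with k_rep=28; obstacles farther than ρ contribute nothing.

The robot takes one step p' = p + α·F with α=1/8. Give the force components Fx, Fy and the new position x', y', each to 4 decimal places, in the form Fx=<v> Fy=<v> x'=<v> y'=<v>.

Fx=3.2930 Fy=-4.4662 x'=-11.5884 y'=4.4417

F_att = 3/4·(g−p) = 3/4·(6,-9) = (4.5000,-6.7500)
o1: d²=5 ≤ ρ²=55; F_rep = 28·(-1,2)/5² = (-1.1200,2.2400)
o2: d²=37 ≤ ρ²=55; F_rep = 28·(-1,-6)/37² = (-0.0205,-0.1227)
o3: d²=29 ≤ ρ²=55; F_rep = 28·(-2,5)/29² = (-0.0666,0.1665)
F = F_att + ΣF_rep = (3.2930,-4.4662)
p' = p + 1/8·F = (-11.5884,4.4417)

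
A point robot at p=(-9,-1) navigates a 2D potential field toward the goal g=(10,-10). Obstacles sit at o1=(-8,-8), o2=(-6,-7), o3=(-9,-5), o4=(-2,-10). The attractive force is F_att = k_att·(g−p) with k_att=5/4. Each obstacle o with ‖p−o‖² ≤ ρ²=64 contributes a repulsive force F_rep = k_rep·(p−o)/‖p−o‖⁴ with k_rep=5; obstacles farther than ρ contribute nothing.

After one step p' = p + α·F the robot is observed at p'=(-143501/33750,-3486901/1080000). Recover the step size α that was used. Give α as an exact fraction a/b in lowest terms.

α = 1/5

F_att = 5/4·(g−p) = 5/4·(19,-9) = (23.7500,-11.2500)
o1: d²=50 ≤ ρ²=64; F_rep = 5·(-1,7)/50² = (-0.0020,0.0140)
o2: d²=45 ≤ ρ²=64; F_rep = 5·(-3,6)/45² = (-0.0074,0.0148)
o3: d²=16 ≤ ρ²=64; F_rep = 5·(0,4)/16² = (0.0000,0.0781)
o4: d²=130 > ρ²=64 → inactive
F = F_att + ΣF_rep = (23.7406,-11.1431)
Δp = p'−p = (4.7481,-2.2286); α = Δx/Fx = (160249/33750) / (160249/6750) = 1/5
check: Δy/Fy = (-2406901/1080000) / (-2406901/216000) = 1/5 ✓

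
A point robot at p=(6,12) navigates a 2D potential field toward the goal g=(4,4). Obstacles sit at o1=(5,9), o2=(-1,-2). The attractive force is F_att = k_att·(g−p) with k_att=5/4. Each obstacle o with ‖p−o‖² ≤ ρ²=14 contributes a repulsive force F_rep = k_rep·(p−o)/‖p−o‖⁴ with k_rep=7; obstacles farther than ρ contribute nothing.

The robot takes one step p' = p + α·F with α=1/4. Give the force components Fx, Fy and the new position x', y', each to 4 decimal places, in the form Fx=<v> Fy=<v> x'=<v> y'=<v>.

Fx=-2.4300 Fy=-9.7900 x'=5.3925 y'=9.5525

F_att = 5/4·(g−p) = 5/4·(-2,-8) = (-2.5000,-10.0000)
o1: d²=10 ≤ ρ²=14; F_rep = 7·(1,3)/10² = (0.0700,0.2100)
o2: d²=245 > ρ²=14 → inactive
F = F_att + ΣF_rep = (-2.4300,-9.7900)
p' = p + 1/4·F = (5.3925,9.5525)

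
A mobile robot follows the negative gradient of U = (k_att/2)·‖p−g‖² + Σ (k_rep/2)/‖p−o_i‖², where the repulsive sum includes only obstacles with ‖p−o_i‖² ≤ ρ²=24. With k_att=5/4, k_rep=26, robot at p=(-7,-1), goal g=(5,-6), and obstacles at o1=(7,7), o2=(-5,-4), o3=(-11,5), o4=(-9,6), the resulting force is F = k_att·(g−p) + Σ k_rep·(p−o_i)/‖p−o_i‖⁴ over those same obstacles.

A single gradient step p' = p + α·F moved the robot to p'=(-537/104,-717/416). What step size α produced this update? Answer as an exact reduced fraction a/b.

α = 1/8

F_att = 5/4·(g−p) = 5/4·(12,-5) = (15.0000,-6.2500)
o1: d²=260 > ρ²=24 → inactive
o2: d²=13 ≤ ρ²=24; F_rep = 26·(-2,3)/13² = (-0.3077,0.4615)
o3: d²=52 > ρ²=24 → inactive
o4: d²=53 > ρ²=24 → inactive
F = F_att + ΣF_rep = (14.6923,-5.7885)
Δp = p'−p = (1.8365,-0.7236); α = Δx/Fx = (191/104) / (191/13) = 1/8
check: Δy/Fy = (-301/416) / (-301/52) = 1/8 ✓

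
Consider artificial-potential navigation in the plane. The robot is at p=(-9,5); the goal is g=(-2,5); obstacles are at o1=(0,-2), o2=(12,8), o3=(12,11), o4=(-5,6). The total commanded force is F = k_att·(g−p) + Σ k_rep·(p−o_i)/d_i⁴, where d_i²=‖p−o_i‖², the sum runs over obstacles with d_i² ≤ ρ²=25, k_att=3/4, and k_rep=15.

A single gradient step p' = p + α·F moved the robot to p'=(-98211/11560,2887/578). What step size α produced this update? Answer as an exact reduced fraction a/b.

α = 1/10

F_att = 3/4·(g−p) = 3/4·(7,0) = (5.2500,0.0000)
o1: d²=130 > ρ²=25 → inactive
o2: d²=450 > ρ²=25 → inactive
o3: d²=477 > ρ²=25 → inactive
o4: d²=17 ≤ ρ²=25; F_rep = 15·(-4,-1)/17² = (-0.2076,-0.0519)
F = F_att + ΣF_rep = (5.0424,-0.0519)
Δp = p'−p = (0.5042,-0.0052); α = Δx/Fx = (5829/11560) / (5829/1156) = 1/10
check: Δy/Fy = (-3/578) / (-15/289) = 1/10 ✓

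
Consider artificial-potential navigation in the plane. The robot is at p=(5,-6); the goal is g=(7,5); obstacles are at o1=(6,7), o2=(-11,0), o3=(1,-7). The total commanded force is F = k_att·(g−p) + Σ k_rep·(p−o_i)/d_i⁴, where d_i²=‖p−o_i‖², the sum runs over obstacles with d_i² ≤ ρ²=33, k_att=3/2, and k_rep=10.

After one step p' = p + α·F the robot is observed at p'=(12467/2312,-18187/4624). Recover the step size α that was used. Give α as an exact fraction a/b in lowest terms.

F_att = 3/2·(g−p) = 3/2·(2,11) = (3.0000,16.5000)
o1: d²=170 > ρ²=33 → inactive
o2: d²=292 > ρ²=33 → inactive
o3: d²=17 ≤ ρ²=33; F_rep = 10·(4,1)/17² = (0.1384,0.0346)
F = F_att + ΣF_rep = (3.1384,16.5346)
Δp = p'−p = (0.3923,2.0668); α = Δx/Fx = (907/2312) / (907/289) = 1/8
check: Δy/Fy = (9557/4624) / (9557/578) = 1/8 ✓

α = 1/8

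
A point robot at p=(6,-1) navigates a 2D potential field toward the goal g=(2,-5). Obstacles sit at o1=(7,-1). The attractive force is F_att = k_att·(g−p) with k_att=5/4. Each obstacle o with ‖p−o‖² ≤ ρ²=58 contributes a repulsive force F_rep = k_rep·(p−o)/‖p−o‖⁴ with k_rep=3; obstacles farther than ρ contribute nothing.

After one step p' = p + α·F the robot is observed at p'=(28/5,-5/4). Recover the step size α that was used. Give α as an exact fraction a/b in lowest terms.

F_att = 5/4·(g−p) = 5/4·(-4,-4) = (-5.0000,-5.0000)
o1: d²=1 ≤ ρ²=58; F_rep = 3·(-1,0)/1² = (-3.0000,0.0000)
F = F_att + ΣF_rep = (-8.0000,-5.0000)
Δp = p'−p = (-0.4000,-0.2500); α = Δx/Fx = (-2/5) / (-8) = 1/20
check: Δy/Fy = (-1/4) / (-5) = 1/20 ✓

α = 1/20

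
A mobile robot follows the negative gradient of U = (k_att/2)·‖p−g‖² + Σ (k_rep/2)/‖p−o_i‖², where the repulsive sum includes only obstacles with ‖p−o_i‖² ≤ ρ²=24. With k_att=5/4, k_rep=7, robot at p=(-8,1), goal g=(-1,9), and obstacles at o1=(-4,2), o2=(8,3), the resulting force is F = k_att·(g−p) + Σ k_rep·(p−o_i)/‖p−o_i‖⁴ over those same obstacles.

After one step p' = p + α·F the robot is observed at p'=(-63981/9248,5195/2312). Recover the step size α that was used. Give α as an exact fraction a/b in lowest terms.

F_att = 5/4·(g−p) = 5/4·(7,8) = (8.7500,10.0000)
o1: d²=17 ≤ ρ²=24; F_rep = 7·(-4,-1)/17² = (-0.0969,-0.0242)
o2: d²=260 > ρ²=24 → inactive
F = F_att + ΣF_rep = (8.6531,9.9758)
Δp = p'−p = (1.0816,1.2470); α = Δx/Fx = (10003/9248) / (10003/1156) = 1/8
check: Δy/Fy = (2883/2312) / (2883/289) = 1/8 ✓

α = 1/8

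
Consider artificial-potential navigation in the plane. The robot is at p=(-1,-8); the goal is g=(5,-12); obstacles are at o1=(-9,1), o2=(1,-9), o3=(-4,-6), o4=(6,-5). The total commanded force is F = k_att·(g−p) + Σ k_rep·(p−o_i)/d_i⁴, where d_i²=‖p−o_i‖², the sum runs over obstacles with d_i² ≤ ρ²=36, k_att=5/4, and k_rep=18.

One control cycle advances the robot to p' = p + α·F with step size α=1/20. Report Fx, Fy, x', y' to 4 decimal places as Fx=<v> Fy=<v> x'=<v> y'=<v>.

F_att = 5/4·(g−p) = 5/4·(6,-4) = (7.5000,-5.0000)
o1: d²=145 > ρ²=36 → inactive
o2: d²=5 ≤ ρ²=36; F_rep = 18·(-2,1)/5² = (-1.4400,0.7200)
o3: d²=13 ≤ ρ²=36; F_rep = 18·(3,-2)/13² = (0.3195,-0.2130)
o4: d²=58 > ρ²=36 → inactive
F = F_att + ΣF_rep = (6.3795,-4.4930)
p' = p + 1/20·F = (-0.6810,-8.2247)

Fx=6.3795 Fy=-4.4930 x'=-0.6810 y'=-8.2247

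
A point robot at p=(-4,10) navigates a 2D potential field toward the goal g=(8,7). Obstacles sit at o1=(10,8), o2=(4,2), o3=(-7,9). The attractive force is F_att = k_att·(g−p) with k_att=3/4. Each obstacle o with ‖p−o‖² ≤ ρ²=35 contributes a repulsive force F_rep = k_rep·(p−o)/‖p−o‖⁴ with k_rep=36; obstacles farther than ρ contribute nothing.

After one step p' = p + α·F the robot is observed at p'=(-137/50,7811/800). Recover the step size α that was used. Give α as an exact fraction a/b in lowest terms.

α = 1/8

F_att = 3/4·(g−p) = 3/4·(12,-3) = (9.0000,-2.2500)
o1: d²=200 > ρ²=35 → inactive
o2: d²=128 > ρ²=35 → inactive
o3: d²=10 ≤ ρ²=35; F_rep = 36·(3,1)/10² = (1.0800,0.3600)
F = F_att + ΣF_rep = (10.0800,-1.8900)
Δp = p'−p = (1.2600,-0.2362); α = Δx/Fx = (63/50) / (252/25) = 1/8
check: Δy/Fy = (-189/800) / (-189/100) = 1/8 ✓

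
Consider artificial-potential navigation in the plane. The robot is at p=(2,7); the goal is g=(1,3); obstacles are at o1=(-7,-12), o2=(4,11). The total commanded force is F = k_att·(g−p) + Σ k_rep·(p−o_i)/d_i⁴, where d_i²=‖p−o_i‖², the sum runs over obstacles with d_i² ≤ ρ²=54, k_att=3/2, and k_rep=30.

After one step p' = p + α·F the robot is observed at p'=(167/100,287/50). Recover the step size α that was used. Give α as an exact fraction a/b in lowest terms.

α = 1/5

F_att = 3/2·(g−p) = 3/2·(-1,-4) = (-1.5000,-6.0000)
o1: d²=442 > ρ²=54 → inactive
o2: d²=20 ≤ ρ²=54; F_rep = 30·(-2,-4)/20² = (-0.1500,-0.3000)
F = F_att + ΣF_rep = (-1.6500,-6.3000)
Δp = p'−p = (-0.3300,-1.2600); α = Δx/Fx = (-33/100) / (-33/20) = 1/5
check: Δy/Fy = (-63/50) / (-63/10) = 1/5 ✓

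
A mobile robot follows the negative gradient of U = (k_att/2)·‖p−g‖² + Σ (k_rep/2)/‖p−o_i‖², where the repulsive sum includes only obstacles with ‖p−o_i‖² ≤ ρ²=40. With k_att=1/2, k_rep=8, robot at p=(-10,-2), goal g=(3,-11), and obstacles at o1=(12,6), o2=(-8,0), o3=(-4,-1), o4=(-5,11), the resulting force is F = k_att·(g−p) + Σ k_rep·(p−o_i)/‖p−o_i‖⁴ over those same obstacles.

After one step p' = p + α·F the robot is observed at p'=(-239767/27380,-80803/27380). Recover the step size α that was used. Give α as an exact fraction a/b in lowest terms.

α = 1/5

F_att = 1/2·(g−p) = 1/2·(13,-9) = (6.5000,-4.5000)
o1: d²=548 > ρ²=40 → inactive
o2: d²=8 ≤ ρ²=40; F_rep = 8·(-2,-2)/8² = (-0.2500,-0.2500)
o3: d²=37 ≤ ρ²=40; F_rep = 8·(-6,-1)/37² = (-0.0351,-0.0058)
o4: d²=194 > ρ²=40 → inactive
F = F_att + ΣF_rep = (6.2149,-4.7558)
Δp = p'−p = (1.2430,-0.9512); α = Δx/Fx = (34033/27380) / (34033/5476) = 1/5
check: Δy/Fy = (-26043/27380) / (-26043/5476) = 1/5 ✓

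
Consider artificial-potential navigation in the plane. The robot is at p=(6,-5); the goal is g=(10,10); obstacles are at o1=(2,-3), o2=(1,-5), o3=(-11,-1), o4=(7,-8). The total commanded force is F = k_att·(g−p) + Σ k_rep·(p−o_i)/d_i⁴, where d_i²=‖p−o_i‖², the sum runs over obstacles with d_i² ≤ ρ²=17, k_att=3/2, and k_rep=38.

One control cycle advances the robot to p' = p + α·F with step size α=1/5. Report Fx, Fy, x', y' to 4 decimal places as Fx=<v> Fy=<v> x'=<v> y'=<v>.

Fx=5.6200 Fy=23.6400 x'=7.1240 y'=-0.2720

F_att = 3/2·(g−p) = 3/2·(4,15) = (6.0000,22.5000)
o1: d²=20 > ρ²=17 → inactive
o2: d²=25 > ρ²=17 → inactive
o3: d²=305 > ρ²=17 → inactive
o4: d²=10 ≤ ρ²=17; F_rep = 38·(-1,3)/10² = (-0.3800,1.1400)
F = F_att + ΣF_rep = (5.6200,23.6400)
p' = p + 1/5·F = (7.1240,-0.2720)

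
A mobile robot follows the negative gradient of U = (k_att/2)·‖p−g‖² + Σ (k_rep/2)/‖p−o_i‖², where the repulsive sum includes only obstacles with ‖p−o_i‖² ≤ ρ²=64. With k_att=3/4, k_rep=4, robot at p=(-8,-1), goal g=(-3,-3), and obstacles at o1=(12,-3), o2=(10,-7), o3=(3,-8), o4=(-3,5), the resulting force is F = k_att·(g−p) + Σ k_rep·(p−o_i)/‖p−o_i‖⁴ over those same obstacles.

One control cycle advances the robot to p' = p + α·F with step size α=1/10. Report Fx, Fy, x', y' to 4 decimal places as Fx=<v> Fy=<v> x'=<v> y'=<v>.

Fx=3.7446 Fy=-1.5064 x'=-7.6255 y'=-1.1506

F_att = 3/4·(g−p) = 3/4·(5,-2) = (3.7500,-1.5000)
o1: d²=404 > ρ²=64 → inactive
o2: d²=360 > ρ²=64 → inactive
o3: d²=170 > ρ²=64 → inactive
o4: d²=61 ≤ ρ²=64; F_rep = 4·(-5,-6)/61² = (-0.0054,-0.0064)
F = F_att + ΣF_rep = (3.7446,-1.5064)
p' = p + 1/10·F = (-7.6255,-1.1506)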